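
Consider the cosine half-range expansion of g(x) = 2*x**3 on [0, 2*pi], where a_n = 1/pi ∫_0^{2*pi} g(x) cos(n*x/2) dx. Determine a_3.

a_3 = 1/pi ∫_0^{2*pi} (2*x**3) cos(3*x/2) dx.
Integrating by parts three times (tabular method), an antiderivative of (2*x**3) cos(3*x/2) is 4*x**3*sin(3*x/2)/3 + 8*x**2*cos(3*x/2)/3 - 32*x*sin(3*x/2)/9 - 64*cos(3*x/2)/27; evaluating from 0 to 2*pi: ∫_{0}^{2*pi} (2*x**3) cos(3*x/2) dx = (64/27 - 32*pi**2/3) - (-64/27) = 128/27 - 32*pi**2/3.
Hence a_3 = (1/pi)·(128/27 - 32*pi**2/3) = 32*(4 - 9*pi**2)/(27*pi).

32*(4 - 9*pi**2)/(27*pi)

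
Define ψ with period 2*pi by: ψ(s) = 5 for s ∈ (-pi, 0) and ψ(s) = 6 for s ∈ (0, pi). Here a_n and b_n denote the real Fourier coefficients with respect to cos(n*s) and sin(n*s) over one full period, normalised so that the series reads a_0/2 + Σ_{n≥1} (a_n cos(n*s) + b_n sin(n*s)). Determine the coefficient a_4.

a_4 = 1/pi ∫_{-pi}^{pi} ψ(s) cos(4*s) ds.
Split the integral at the breakpoints.
Directly, an antiderivative of (5) cos(4*s) is 5*sin(4*s)/4; evaluating from -pi to 0: ∫_{-pi}^{0} (5) cos(4*s) ds = (0) - (0) = 0.
Directly, an antiderivative of (6) cos(4*s) is 3*sin(4*s)/2; evaluating from 0 to pi: ∫_{0}^{pi} (6) cos(4*s) ds = (0) - (0) = 0.
Summing the pieces and multiplying by (1/pi) gives a_4 = 0.

0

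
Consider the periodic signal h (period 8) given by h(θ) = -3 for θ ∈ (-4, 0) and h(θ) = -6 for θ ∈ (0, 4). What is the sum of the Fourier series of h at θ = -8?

-9/2

θ = -8 differs from θ = 0 by -1 full period(s), and the series is 8-periodic.
At θ = 0 the one-sided limits are h(0^-) = -3 and h(0^+) = -6.
By Dirichlet's theorem the series converges to their average, [(-3) + (-6)]/2 = -9/2.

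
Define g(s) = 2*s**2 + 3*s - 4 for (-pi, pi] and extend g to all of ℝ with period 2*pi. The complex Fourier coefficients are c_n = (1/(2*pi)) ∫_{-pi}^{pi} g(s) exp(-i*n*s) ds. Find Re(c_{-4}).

1/4

Since g is real-valued, Re(c_{-4}) = (1/(2*pi)) ∫_{-pi}^{pi} g(s) cos(-4*s) ds = a_{4}/2.
Integrating by parts twice (tabular method), an antiderivative of (2*s**2 + 3*s - 4) cos(-4*s) is s**2*sin(4*s)/2 + 3*s*sin(4*s)/4 + s*cos(4*s)/4 - 17*sin(4*s)/16 + 3*cos(4*s)/16; evaluating from -pi to pi: ∫_{-pi}^{pi} (2*s**2 + 3*s - 4) cos(-4*s) ds = (3/16 + pi/4) - (3/16 - pi/4) = pi/2.
Hence Re(c_{-4}) = (1/(2*pi))·(pi/2) = 1/4.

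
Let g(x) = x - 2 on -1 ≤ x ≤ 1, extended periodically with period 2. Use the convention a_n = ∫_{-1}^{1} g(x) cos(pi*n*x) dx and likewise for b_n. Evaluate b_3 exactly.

2/(3*pi)

b_3 = ∫_{-1}^{1} g(x) sin(3*pi*x) dx.
Integrating by parts (boundary term plus one more integral), an antiderivative of (x - 2) sin(3*pi*x) is -x*cos(3*pi*x)/(3*pi) + sin(3*pi*x)/(9*pi**2) + 2*cos(3*pi*x)/(3*pi); evaluating from -1 to 1: ∫_{-1}^{1} (x - 2) sin(3*pi*x) dx = (-1/(3*pi)) - (-1/pi) = 2/(3*pi).
Hence b_3 = 2/(3*pi).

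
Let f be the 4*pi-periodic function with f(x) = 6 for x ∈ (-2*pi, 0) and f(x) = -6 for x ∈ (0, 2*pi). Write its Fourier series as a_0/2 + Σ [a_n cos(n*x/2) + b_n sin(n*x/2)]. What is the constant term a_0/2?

0

a_0 = (1/(2*pi)) ∫_{-2*pi}^{2*pi} f(x) dx = (1/(2*pi)) · (0) = 0.
So the constant term a_0/2 = 0.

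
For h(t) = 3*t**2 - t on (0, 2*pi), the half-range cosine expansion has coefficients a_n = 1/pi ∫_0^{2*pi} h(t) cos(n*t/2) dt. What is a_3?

8*(1 - 6*pi)/(9*pi)

a_3 = 1/pi ∫_0^{2*pi} (3*t**2 - t) cos(3*t/2) dt.
Integrating by parts twice (tabular method), an antiderivative of (3*t**2 - t) cos(3*t/2) is 2*t**2*sin(3*t/2) - 2*t*sin(3*t/2)/3 + 8*t*cos(3*t/2)/3 - 16*sin(3*t/2)/9 - 4*cos(3*t/2)/9; evaluating from 0 to 2*pi: ∫_{0}^{2*pi} (3*t**2 - t) cos(3*t/2) dt = (4/9 - 16*pi/3) - (-4/9) = 8/9 - 16*pi/3.
Hence a_3 = (1/pi)·(8/9 - 16*pi/3) = 8*(1 - 6*pi)/(9*pi).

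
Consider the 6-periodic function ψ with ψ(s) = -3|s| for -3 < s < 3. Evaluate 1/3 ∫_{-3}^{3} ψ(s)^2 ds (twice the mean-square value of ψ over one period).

1/3 ∫_{-3}^{3} ψ(s)^2 ds = 1/3 · (162) = 54.

54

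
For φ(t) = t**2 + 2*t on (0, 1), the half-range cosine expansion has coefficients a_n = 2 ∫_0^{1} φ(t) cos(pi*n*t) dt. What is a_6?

a_6 = 2 ∫_0^{1} (t**2 + 2*t) cos(6*pi*t) dt.
Integrating by parts twice (tabular method), an antiderivative of (t**2 + 2*t) cos(6*pi*t) is t**2*sin(6*pi*t)/(6*pi) + t*sin(6*pi*t)/(3*pi) + t*cos(6*pi*t)/(18*pi**2) - sin(6*pi*t)/(108*pi**3) + cos(6*pi*t)/(18*pi**2); evaluating from 0 to 1: ∫_{0}^{1} (t**2 + 2*t) cos(6*pi*t) dt = (1/(9*pi**2)) - (1/(18*pi**2)) = 1/(18*pi**2).
Hence a_6 = 2·(1/(18*pi**2)) = 1/(9*pi**2).

1/(9*pi**2)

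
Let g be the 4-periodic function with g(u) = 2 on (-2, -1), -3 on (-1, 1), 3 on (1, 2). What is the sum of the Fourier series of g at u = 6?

5/2

u = 6 differs from u = 2 by 1 full period(s), and the series is 4-periodic.
At u = 2 the one-sided limits are g(2^-) = 3 and g(2^+) = 2.
By Dirichlet's theorem the series converges to their average, [(3) + (2)]/2 = 5/2.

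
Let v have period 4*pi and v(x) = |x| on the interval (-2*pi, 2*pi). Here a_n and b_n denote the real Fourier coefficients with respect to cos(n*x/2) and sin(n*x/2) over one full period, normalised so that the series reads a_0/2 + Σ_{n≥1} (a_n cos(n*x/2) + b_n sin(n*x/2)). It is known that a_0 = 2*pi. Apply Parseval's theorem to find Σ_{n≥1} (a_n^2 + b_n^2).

Parseval: a_0^2/2 + Σ_{n≥1} (a_n^2+b_n^2) = (1/(2*pi)) ∫_{-2*pi}^{2*pi} v(x)^2 dx = 8*pi**2/3.
Subtract a_0^2/2 = 2*pi**2: Σ (a_n^2+b_n^2) = 2*pi**2/3.

2*pi**2/3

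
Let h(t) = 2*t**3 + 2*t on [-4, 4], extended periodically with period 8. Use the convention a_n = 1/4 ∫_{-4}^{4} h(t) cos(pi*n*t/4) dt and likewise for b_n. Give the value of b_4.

-68/pi + 24/pi**3

b_4 = 1/4 ∫_{-4}^{4} h(t) sin(pi*t) dt.
h is odd and sin(pi*t) is odd, so the integrand is even and b_4 = 1/2 ∫_0^{4} h(t) sin(pi*t) dt.
Integrating by parts three times (tabular method), an antiderivative of (2*t**3 + 2*t) sin(pi*t) is -2*t**3*cos(pi*t)/pi + 6*t**2*sin(pi*t)/pi**2 - 2*t*cos(pi*t)/pi + 12*t*cos(pi*t)/pi**3 - 12*sin(pi*t)/pi**4 + 2*sin(pi*t)/pi**2; evaluating from 0 to 4: ∫_{0}^{4} (2*t**3 + 2*t) sin(pi*t) dt = (-136/pi + 48/pi**3) - (0) = -136/pi + 48/pi**3.
Hence b_4 = (1/2)·(-136/pi + 48/pi**3) = -68/pi + 24/pi**3.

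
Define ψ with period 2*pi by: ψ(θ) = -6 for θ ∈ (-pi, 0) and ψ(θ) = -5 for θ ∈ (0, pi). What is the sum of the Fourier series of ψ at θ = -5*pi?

θ = -5*pi differs from θ = -pi by -2 full period(s), and the series is 2*pi-periodic.
At θ = -pi the one-sided limits are ψ(-pi^-) = -5 and ψ(-pi^+) = -6.
By Dirichlet's theorem the series converges to their average, [(-5) + (-6)]/2 = -11/2.

-11/2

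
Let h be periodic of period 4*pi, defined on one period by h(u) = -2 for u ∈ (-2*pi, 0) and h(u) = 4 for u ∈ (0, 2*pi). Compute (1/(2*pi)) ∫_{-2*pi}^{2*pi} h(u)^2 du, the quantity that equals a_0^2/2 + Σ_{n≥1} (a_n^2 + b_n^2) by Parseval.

20

(1/(2*pi)) ∫_{-2*pi}^{2*pi} h(u)^2 du = (1/(2*pi)) · (40*pi) = 20.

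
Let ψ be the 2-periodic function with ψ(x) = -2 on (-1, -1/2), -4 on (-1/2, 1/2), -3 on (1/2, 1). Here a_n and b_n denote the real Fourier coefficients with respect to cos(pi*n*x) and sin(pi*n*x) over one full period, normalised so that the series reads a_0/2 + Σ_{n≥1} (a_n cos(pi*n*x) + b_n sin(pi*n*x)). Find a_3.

1/pi

a_3 = ∫_{-1}^{1} ψ(x) cos(3*pi*x) dx.
Split the integral at the breakpoints.
Directly, an antiderivative of (-2) cos(3*pi*x) is -2*sin(3*pi*x)/(3*pi); evaluating from -1 to -1/2: ∫_{-1}^{-1/2} (-2) cos(3*pi*x) dx = (-2/(3*pi)) - (0) = -2/(3*pi).
Directly, an antiderivative of (-4) cos(3*pi*x) is -4*sin(3*pi*x)/(3*pi); evaluating from -1/2 to 1/2: ∫_{-1/2}^{1/2} (-4) cos(3*pi*x) dx = (4/(3*pi)) - (-4/(3*pi)) = 8/(3*pi).
Directly, an antiderivative of (-3) cos(3*pi*x) is -sin(3*pi*x)/pi; evaluating from 1/2 to 1: ∫_{1/2}^{1} (-3) cos(3*pi*x) dx = (0) - (1/pi) = -1/pi.
Summing the pieces gives a_3 = 1/pi.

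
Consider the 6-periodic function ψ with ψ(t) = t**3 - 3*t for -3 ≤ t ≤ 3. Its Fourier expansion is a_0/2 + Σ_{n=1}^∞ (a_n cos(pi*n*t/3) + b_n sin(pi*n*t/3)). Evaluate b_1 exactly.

b_1 = 1/3 ∫_{-3}^{3} ψ(t) sin(pi*t/3) dt.
ψ is odd and sin(pi*t/3) is odd, so the integrand is even and b_1 = 2/3 ∫_0^{3} ψ(t) sin(pi*t/3) dt.
Integrating by parts three times (tabular method), an antiderivative of (t**3 - 3*t) sin(pi*t/3) is -3*t**3*cos(pi*t/3)/pi + 27*t**2*sin(pi*t/3)/pi**2 + 9*t*cos(pi*t/3)/pi + 162*t*cos(pi*t/3)/pi**3 - 486*sin(pi*t/3)/pi**4 - 27*sin(pi*t/3)/pi**2; evaluating from 0 to 3: ∫_{0}^{3} (t**3 - 3*t) sin(pi*t/3) dt = (-486/pi**3 + 54/pi) - (0) = -486/pi**3 + 54/pi.
Hence b_1 = (2/3)·(-486/pi**3 + 54/pi) = -324/pi**3 + 36/pi.

-324/pi**3 + 36/pi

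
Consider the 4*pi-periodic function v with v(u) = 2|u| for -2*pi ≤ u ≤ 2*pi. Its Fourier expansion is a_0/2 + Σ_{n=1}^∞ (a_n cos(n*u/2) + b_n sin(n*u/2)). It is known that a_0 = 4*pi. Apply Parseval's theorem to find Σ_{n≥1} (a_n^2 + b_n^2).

Parseval: a_0^2/2 + Σ_{n≥1} (a_n^2+b_n^2) = (1/(2*pi)) ∫_{-2*pi}^{2*pi} v(u)^2 du = 32*pi**2/3.
Subtract a_0^2/2 = 8*pi**2: Σ (a_n^2+b_n^2) = 8*pi**2/3.

8*pi**2/3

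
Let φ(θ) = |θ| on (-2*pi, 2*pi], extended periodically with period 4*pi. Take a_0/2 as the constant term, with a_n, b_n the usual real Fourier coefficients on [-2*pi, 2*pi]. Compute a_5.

a_5 = (1/(2*pi)) ∫_{-2*pi}^{2*pi} φ(θ) cos(5*θ/2) dθ.
φ is even and cos(5*θ/2) is even, so the integrand is even and a_5 = 1/pi ∫_0^{2*pi} φ(θ) cos(5*θ/2) dθ.
Integrating by parts (boundary term plus one more integral), an antiderivative of (θ) cos(5*θ/2) is 2*θ*sin(5*θ/2)/5 + 4*cos(5*θ/2)/25; evaluating from 0 to 2*pi: ∫_{0}^{2*pi} (θ) cos(5*θ/2) dθ = (-4/25) - (4/25) = -8/25.
Hence a_5 = (1/pi)·(-8/25) = -8/(25*pi).

-8/(25*pi)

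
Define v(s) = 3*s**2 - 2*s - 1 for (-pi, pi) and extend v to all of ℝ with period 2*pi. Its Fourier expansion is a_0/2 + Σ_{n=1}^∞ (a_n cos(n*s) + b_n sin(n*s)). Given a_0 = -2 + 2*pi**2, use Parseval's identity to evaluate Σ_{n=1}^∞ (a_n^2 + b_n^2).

Parseval: a_0^2/2 + Σ_{n≥1} (a_n^2+b_n^2) = 1/pi ∫_{-pi}^{pi} v(s)^2 ds = -4*pi**2/3 + 2 + 18*pi**4/5.
Subtract a_0^2/2 = 2*(1 - pi**2)**2: Σ (a_n^2+b_n^2) = 8*pi**2*(5 + 3*pi**2)/15.

8*pi**2*(5 + 3*pi**2)/15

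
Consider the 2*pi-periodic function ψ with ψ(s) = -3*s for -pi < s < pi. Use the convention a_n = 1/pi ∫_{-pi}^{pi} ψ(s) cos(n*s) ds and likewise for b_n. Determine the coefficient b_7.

-6/7

b_7 = 1/pi ∫_{-pi}^{pi} ψ(s) sin(7*s) ds.
ψ is odd and sin(7*s) is odd, so the integrand is even and b_7 = 2/pi ∫_0^{pi} ψ(s) sin(7*s) ds.
Integrating by parts (boundary term plus one more integral), an antiderivative of (-3*s) sin(7*s) is 3*s*cos(7*s)/7 - 3*sin(7*s)/49; evaluating from 0 to pi: ∫_{0}^{pi} (-3*s) sin(7*s) ds = (-3*pi/7) - (0) = -3*pi/7.
Hence b_7 = (2/pi)·(-3*pi/7) = -6/7.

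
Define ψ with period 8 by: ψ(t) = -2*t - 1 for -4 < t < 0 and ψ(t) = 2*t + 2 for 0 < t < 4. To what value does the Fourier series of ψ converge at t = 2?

ψ is continuous at t = 2 with value 6, so the series converges to 6 there.

6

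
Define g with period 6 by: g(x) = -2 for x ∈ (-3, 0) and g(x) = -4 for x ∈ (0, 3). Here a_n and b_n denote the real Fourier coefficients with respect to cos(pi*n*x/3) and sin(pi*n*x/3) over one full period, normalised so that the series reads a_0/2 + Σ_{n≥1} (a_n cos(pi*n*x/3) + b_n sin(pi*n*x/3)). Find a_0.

-6

a_0 = 1/3 ∫_{-3}^{3} g(x) dx = 1/3 · (-18) = -6.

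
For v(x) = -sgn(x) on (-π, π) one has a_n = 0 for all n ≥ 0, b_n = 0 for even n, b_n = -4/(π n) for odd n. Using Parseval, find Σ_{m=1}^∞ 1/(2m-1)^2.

Parseval: Σ b_n^2 = (1/π) ∫_{-π}^{π} v(x)^2 dx = 2.
Only odd n contribute, with b_n^2 = 16/(π^2 n^2), so Σ_{m≥1} 1/(2m-1)^2 = π^2·(2)/16 = pi**2/8.

pi**2/8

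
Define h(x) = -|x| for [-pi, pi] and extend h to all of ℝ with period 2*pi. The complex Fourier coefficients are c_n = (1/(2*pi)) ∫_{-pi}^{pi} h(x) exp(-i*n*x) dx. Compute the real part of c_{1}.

Since h is real-valued, Re(c_{1}) = (1/(2*pi)) ∫_{-pi}^{pi} h(x) cos(x) dx = a_{1}/2.
h is even and cos(x) is even, so the integrand is even: ∫_{-pi}^{pi} h(x) cos(x) dx = 2∫_0^{pi} h(x) cos(x) dx.
Integrating by parts (boundary term plus one more integral), an antiderivative of (-x) cos(x) is -x*sin(x) - cos(x); evaluating from 0 to pi: ∫_{0}^{pi} (-x) cos(x) dx = (1) - (-1) = 2.
So ∫_{-pi}^{pi} h(x) cos(x) dx = 4.
Hence Re(c_{1}) = (1/(2*pi))·(4) = 2/pi.

2/pi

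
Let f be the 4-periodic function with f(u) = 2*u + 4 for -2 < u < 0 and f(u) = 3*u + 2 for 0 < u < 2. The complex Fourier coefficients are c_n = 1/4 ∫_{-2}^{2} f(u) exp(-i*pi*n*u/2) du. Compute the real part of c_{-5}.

Since f is real-valued, Re(c_{-5}) = 1/4 ∫_{-2}^{2} f(u) cos(-5*pi*u/2) du = a_{5}/2.
Split the integral at the breakpoints.
Integrating by parts (boundary term plus one more integral), an antiderivative of (2*u + 4) cos(-5*pi*u/2) is 4*u*sin(5*pi*u/2)/(5*pi) + 8*sin(5*pi*u/2)/(5*pi) + 8*cos(5*pi*u/2)/(25*pi**2); evaluating from -2 to 0: ∫_{-2}^{0} (2*u + 4) cos(-5*pi*u/2) du = (8/(25*pi**2)) - (-8/(25*pi**2)) = 16/(25*pi**2).
Integrating by parts (boundary term plus one more integral), an antiderivative of (3*u + 2) cos(-5*pi*u/2) is 6*u*sin(5*pi*u/2)/(5*pi) + 4*sin(5*pi*u/2)/(5*pi) + 12*cos(5*pi*u/2)/(25*pi**2); evaluating from 0 to 2: ∫_{0}^{2} (3*u + 2) cos(-5*pi*u/2) du = (-12/(25*pi**2)) - (12/(25*pi**2)) = -24/(25*pi**2).
So ∫_{-2}^{2} f(u) cos(-5*pi*u/2) du = -8/(25*pi**2).
Hence Re(c_{-5}) = (1/4)·(-8/(25*pi**2)) = -2/(25*pi**2).

-2/(25*pi**2)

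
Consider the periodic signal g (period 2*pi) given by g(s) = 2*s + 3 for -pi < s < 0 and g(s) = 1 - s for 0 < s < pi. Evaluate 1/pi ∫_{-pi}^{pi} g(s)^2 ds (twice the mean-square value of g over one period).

1/pi ∫_{-pi}^{pi} g(s)^2 ds = 1/pi · (pi*(-21*pi + 30 + 5*pi**2)/3) = -7*pi + 10 + 5*pi**2/3.

-7*pi + 10 + 5*pi**2/3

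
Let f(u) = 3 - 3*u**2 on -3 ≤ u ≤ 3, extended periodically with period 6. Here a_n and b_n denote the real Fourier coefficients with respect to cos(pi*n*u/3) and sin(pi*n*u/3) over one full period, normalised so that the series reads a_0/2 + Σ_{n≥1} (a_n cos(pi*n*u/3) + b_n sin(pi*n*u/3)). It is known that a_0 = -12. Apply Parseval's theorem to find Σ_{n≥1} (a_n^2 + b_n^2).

Parseval: a_0^2/2 + Σ_{n≥1} (a_n^2+b_n^2) = 1/3 ∫_{-3}^{3} f(u)^2 du = 1008/5.
Subtract a_0^2/2 = 72: Σ (a_n^2+b_n^2) = 648/5.

648/5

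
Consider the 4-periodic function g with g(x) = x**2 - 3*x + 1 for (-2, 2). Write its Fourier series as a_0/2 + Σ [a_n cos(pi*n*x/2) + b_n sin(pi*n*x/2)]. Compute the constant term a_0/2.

7/3

a_0 = 1/2 ∫_{-2}^{2} g(x) dx = 1/2 · (28/3) = 14/3.
So the constant term a_0/2 = 7/3.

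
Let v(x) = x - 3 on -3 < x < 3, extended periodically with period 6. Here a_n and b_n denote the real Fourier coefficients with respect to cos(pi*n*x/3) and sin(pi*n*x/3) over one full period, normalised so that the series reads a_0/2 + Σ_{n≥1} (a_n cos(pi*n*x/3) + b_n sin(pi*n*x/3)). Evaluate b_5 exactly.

b_5 = 1/3 ∫_{-3}^{3} v(x) sin(5*pi*x/3) dx.
Integrating by parts (boundary term plus one more integral), an antiderivative of (x - 3) sin(5*pi*x/3) is -3*x*cos(5*pi*x/3)/(5*pi) + 9*sin(5*pi*x/3)/(25*pi**2) + 9*cos(5*pi*x/3)/(5*pi); evaluating from -3 to 3: ∫_{-3}^{3} (x - 3) sin(5*pi*x/3) dx = (0) - (-18/(5*pi)) = 18/(5*pi).
Hence b_5 = (1/3)·(18/(5*pi)) = 6/(5*pi).

6/(5*pi)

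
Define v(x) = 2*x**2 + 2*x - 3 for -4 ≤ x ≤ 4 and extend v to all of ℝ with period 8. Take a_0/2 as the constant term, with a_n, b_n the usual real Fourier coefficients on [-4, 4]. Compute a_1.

a_1 = 1/4 ∫_{-4}^{4} v(x) cos(pi*x/4) dx.
Integrating by parts twice (tabular method), an antiderivative of (2*x**2 + 2*x - 3) cos(pi*x/4) is 8*x**2*sin(pi*x/4)/pi + 8*x*sin(pi*x/4)/pi + 64*x*cos(pi*x/4)/pi**2 - 256*sin(pi*x/4)/pi**3 - 12*sin(pi*x/4)/pi + 32*cos(pi*x/4)/pi**2; evaluating from -4 to 4: ∫_{-4}^{4} (2*x**2 + 2*x - 3) cos(pi*x/4) dx = (-288/pi**2) - (224/pi**2) = -512/pi**2.
Hence a_1 = (1/4)·(-512/pi**2) = -128/pi**2.

-128/pi**2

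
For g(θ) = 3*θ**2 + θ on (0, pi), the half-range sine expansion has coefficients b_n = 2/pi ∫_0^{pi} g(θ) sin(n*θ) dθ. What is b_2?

b_2 = 2/pi ∫_0^{pi} (3*θ**2 + θ) sin(2*θ) dθ.
Integrating by parts twice (tabular method), an antiderivative of (3*θ**2 + θ) sin(2*θ) is -3*θ**2*cos(2*θ)/2 + 3*θ*sin(2*θ)/2 - θ*cos(2*θ)/2 + sin(2*θ)/4 + 3*cos(2*θ)/4; evaluating from 0 to pi: ∫_{0}^{pi} (3*θ**2 + θ) sin(2*θ) dθ = (-3*pi**2/2 - pi/2 + 3/4) - (3/4) = -pi*(1 + 3*pi)/2.
Hence b_2 = (2/pi)·(-pi*(1 + 3*pi)/2) = -3*pi - 1.

-3*pi - 1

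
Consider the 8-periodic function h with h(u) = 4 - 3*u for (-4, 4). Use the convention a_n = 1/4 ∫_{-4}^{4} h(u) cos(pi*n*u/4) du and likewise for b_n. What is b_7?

b_7 = 1/4 ∫_{-4}^{4} h(u) sin(7*pi*u/4) du.
Integrating by parts (boundary term plus one more integral), an antiderivative of (4 - 3*u) sin(7*pi*u/4) is 12*u*cos(7*pi*u/4)/(7*pi) - 48*sin(7*pi*u/4)/(49*pi**2) - 16*cos(7*pi*u/4)/(7*pi); evaluating from -4 to 4: ∫_{-4}^{4} (4 - 3*u) sin(7*pi*u/4) du = (-32/(7*pi)) - (64/(7*pi)) = -96/(7*pi).
Hence b_7 = (1/4)·(-96/(7*pi)) = -24/(7*pi).

-24/(7*pi)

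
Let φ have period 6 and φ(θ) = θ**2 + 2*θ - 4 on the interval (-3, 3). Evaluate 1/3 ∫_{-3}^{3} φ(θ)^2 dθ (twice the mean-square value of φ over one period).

202/5

1/3 ∫_{-3}^{3} φ(θ)^2 dθ = 1/3 · (606/5) = 202/5.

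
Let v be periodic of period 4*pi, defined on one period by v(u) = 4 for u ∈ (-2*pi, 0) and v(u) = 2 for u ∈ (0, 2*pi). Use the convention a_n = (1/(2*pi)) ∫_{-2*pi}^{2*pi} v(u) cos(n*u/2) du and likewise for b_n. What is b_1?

b_1 = (1/(2*pi)) ∫_{-2*pi}^{2*pi} v(u) sin(u/2) du.
Split the integral at the breakpoints.
Directly, an antiderivative of (4) sin(u/2) is -8*cos(u/2); evaluating from -2*pi to 0: ∫_{-2*pi}^{0} (4) sin(u/2) du = (-8) - (8) = -16.
Directly, an antiderivative of (2) sin(u/2) is -4*cos(u/2); evaluating from 0 to 2*pi: ∫_{0}^{2*pi} (2) sin(u/2) du = (4) - (-4) = 8.
Summing the pieces and multiplying by (1/(2*pi)) gives b_1 = -4/pi.

-4/pi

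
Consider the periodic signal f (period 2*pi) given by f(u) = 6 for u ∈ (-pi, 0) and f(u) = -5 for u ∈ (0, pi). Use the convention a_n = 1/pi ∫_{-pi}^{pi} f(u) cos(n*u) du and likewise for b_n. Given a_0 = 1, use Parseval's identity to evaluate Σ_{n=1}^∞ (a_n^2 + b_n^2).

Parseval: a_0^2/2 + Σ_{n≥1} (a_n^2+b_n^2) = 1/pi ∫_{-pi}^{pi} f(u)^2 du = 61.
Subtract a_0^2/2 = 1/2: Σ (a_n^2+b_n^2) = 121/2.

121/2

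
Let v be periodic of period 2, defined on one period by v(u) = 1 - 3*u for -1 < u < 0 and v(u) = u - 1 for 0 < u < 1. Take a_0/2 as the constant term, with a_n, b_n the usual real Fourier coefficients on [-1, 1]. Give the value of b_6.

b_6 = ∫_{-1}^{1} v(u) sin(6*pi*u) du.
Split the integral at the breakpoints.
Integrating by parts (boundary term plus one more integral), an antiderivative of (1 - 3*u) sin(6*pi*u) is u*cos(6*pi*u)/(2*pi) - sin(6*pi*u)/(12*pi**2) - cos(6*pi*u)/(6*pi); evaluating from -1 to 0: ∫_{-1}^{0} (1 - 3*u) sin(6*pi*u) du = (-1/(6*pi)) - (-2/(3*pi)) = 1/(2*pi).
Integrating by parts (boundary term plus one more integral), an antiderivative of (u - 1) sin(6*pi*u) is -u*cos(6*pi*u)/(6*pi) + sin(6*pi*u)/(36*pi**2) + cos(6*pi*u)/(6*pi); evaluating from 0 to 1: ∫_{0}^{1} (u - 1) sin(6*pi*u) du = (0) - (1/(6*pi)) = -1/(6*pi).
Summing the pieces gives b_6 = 1/(3*pi).

1/(3*pi)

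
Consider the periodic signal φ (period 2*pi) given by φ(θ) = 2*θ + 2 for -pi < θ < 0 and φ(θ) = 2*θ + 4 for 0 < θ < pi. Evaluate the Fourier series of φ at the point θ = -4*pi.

3

θ = -4*pi differs from θ = 0 by -2 full period(s), and the series is 2*pi-periodic.
At θ = 0 the one-sided limits are φ(0^-) = 2 and φ(0^+) = 4.
By Dirichlet's theorem the series converges to their average, [(2) + (4)]/2 = 3.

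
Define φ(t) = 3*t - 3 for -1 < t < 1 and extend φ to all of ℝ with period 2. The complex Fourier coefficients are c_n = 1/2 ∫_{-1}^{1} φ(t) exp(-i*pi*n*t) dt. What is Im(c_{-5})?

Since φ is real-valued, Im(c_{-5}) = -1/2 ∫_{-1}^{1} φ(t) sin(-5*pi*t) dt = b_{5}/2.
Integrating by parts (boundary term plus one more integral), an antiderivative of (3*t - 3) sin(-5*pi*t) is 3*t*cos(5*pi*t)/(5*pi) - 3*sin(5*pi*t)/(25*pi**2) - 3*cos(5*pi*t)/(5*pi); evaluating from -1 to 1: ∫_{-1}^{1} (3*t - 3) sin(-5*pi*t) dt = (0) - (6/(5*pi)) = -6/(5*pi).
Hence Im(c_{-5}) = (-1/2)·(-6/(5*pi)) = 3/(5*pi).

3/(5*pi)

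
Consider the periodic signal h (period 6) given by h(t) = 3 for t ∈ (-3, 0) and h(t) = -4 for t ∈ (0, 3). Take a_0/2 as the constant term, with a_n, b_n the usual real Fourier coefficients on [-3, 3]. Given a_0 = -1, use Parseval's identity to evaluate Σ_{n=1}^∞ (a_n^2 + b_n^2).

49/2

Parseval: a_0^2/2 + Σ_{n≥1} (a_n^2+b_n^2) = 1/3 ∫_{-3}^{3} h(t)^2 dt = 25.
Subtract a_0^2/2 = 1/2: Σ (a_n^2+b_n^2) = 49/2.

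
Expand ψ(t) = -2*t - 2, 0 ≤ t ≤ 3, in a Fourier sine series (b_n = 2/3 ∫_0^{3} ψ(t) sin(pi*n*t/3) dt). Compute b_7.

b_7 = 2/3 ∫_0^{3} (-2*t - 2) sin(7*pi*t/3) dt.
Integrating by parts (boundary term plus one more integral), an antiderivative of (-2*t - 2) sin(7*pi*t/3) is 6*t*cos(7*pi*t/3)/(7*pi) - 18*sin(7*pi*t/3)/(49*pi**2) + 6*cos(7*pi*t/3)/(7*pi); evaluating from 0 to 3: ∫_{0}^{3} (-2*t - 2) sin(7*pi*t/3) dt = (-24/(7*pi)) - (6/(7*pi)) = -30/(7*pi).
Hence b_7 = (2/3)·(-30/(7*pi)) = -20/(7*pi).

-20/(7*pi)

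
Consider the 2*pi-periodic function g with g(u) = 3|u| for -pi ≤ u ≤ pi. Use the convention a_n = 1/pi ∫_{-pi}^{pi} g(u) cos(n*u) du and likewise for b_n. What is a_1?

a_1 = 1/pi ∫_{-pi}^{pi} g(u) cos(u) du.
g is even and cos(u) is even, so the integrand is even and a_1 = 2/pi ∫_0^{pi} g(u) cos(u) du.
Integrating by parts (boundary term plus one more integral), an antiderivative of (3*u) cos(u) is 3*u*sin(u) + 3*cos(u); evaluating from 0 to pi: ∫_{0}^{pi} (3*u) cos(u) du = (-3) - (3) = -6.
Hence a_1 = (2/pi)·(-6) = -12/pi.

-12/pi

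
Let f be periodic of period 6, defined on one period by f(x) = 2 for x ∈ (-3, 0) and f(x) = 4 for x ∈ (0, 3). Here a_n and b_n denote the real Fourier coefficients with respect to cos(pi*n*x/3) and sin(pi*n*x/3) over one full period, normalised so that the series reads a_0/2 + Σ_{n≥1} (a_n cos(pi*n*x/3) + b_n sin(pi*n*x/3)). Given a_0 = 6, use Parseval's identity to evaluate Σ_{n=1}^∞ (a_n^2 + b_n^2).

2

Parseval: a_0^2/2 + Σ_{n≥1} (a_n^2+b_n^2) = 1/3 ∫_{-3}^{3} f(x)^2 dx = 20.
Subtract a_0^2/2 = 18: Σ (a_n^2+b_n^2) = 2.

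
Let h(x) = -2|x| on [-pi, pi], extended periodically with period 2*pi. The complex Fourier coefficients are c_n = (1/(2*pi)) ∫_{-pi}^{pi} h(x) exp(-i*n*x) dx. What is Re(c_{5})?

Since h is real-valued, Re(c_{5}) = (1/(2*pi)) ∫_{-pi}^{pi} h(x) cos(5*x) dx = a_{5}/2.
h is even and cos(5*x) is even, so the integrand is even: ∫_{-pi}^{pi} h(x) cos(5*x) dx = 2∫_0^{pi} h(x) cos(5*x) dx.
Integrating by parts (boundary term plus one more integral), an antiderivative of (-2*x) cos(5*x) is -2*x*sin(5*x)/5 - 2*cos(5*x)/25; evaluating from 0 to pi: ∫_{0}^{pi} (-2*x) cos(5*x) dx = (2/25) - (-2/25) = 4/25.
So ∫_{-pi}^{pi} h(x) cos(5*x) dx = 8/25.
Hence Re(c_{5}) = (1/(2*pi))·(8/25) = 4/(25*pi).

4/(25*pi)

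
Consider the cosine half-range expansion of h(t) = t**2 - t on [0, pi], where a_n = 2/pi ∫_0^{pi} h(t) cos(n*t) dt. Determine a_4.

a_4 = 2/pi ∫_0^{pi} (t**2 - t) cos(4*t) dt.
Integrating by parts twice (tabular method), an antiderivative of (t**2 - t) cos(4*t) is t**2*sin(4*t)/4 - t*sin(4*t)/4 + t*cos(4*t)/8 - sin(4*t)/32 - cos(4*t)/16; evaluating from 0 to pi: ∫_{0}^{pi} (t**2 - t) cos(4*t) dt = (-1/16 + pi/8) - (-1/16) = pi/8.
Hence a_4 = (2/pi)·(pi/8) = 1/4.

1/4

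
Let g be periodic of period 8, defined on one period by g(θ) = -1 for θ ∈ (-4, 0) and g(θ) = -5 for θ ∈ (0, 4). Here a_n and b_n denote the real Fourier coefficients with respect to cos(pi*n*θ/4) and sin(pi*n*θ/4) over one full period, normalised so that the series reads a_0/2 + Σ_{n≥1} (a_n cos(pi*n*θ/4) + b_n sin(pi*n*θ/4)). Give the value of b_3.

-8/(3*pi)

b_3 = 1/4 ∫_{-4}^{4} g(θ) sin(3*pi*θ/4) dθ.
Split the integral at the breakpoints.
Directly, an antiderivative of (-1) sin(3*pi*θ/4) is 4*cos(3*pi*θ/4)/(3*pi); evaluating from -4 to 0: ∫_{-4}^{0} (-1) sin(3*pi*θ/4) dθ = (4/(3*pi)) - (-4/(3*pi)) = 8/(3*pi).
Directly, an antiderivative of (-5) sin(3*pi*θ/4) is 20*cos(3*pi*θ/4)/(3*pi); evaluating from 0 to 4: ∫_{0}^{4} (-5) sin(3*pi*θ/4) dθ = (-20/(3*pi)) - (20/(3*pi)) = -40/(3*pi).
Summing the pieces and multiplying by (1/4) gives b_3 = -8/(3*pi).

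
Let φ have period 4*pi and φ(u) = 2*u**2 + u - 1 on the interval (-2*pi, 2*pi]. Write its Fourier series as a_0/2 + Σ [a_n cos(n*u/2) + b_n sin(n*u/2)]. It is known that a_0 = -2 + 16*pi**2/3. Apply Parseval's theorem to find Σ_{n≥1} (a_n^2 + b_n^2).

Parseval: a_0^2/2 + Σ_{n≥1} (a_n^2+b_n^2) = (1/(2*pi)) ∫_{-2*pi}^{2*pi} φ(u)^2 du = -8*pi**2 + 2 + 128*pi**4/5.
Subtract a_0^2/2 = 2*(3 - 8*pi**2)**2/9: Σ (a_n^2+b_n^2) = 8*pi**2*(15 + 64*pi**2)/45.

8*pi**2*(15 + 64*pi**2)/45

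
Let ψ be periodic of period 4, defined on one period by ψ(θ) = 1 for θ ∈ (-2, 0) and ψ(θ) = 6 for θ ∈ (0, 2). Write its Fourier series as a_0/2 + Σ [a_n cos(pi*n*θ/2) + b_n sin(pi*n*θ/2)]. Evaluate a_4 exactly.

a_4 = 1/2 ∫_{-2}^{2} ψ(θ) cos(2*pi*θ) dθ.
Split the integral at the breakpoints.
Directly, an antiderivative of (1) cos(2*pi*θ) is sin(2*pi*θ)/(2*pi); evaluating from -2 to 0: ∫_{-2}^{0} (1) cos(2*pi*θ) dθ = (0) - (0) = 0.
Directly, an antiderivative of (6) cos(2*pi*θ) is 3*sin(2*pi*θ)/pi; evaluating from 0 to 2: ∫_{0}^{2} (6) cos(2*pi*θ) dθ = (0) - (0) = 0.
Summing the pieces and multiplying by (1/2) gives a_4 = 0.

0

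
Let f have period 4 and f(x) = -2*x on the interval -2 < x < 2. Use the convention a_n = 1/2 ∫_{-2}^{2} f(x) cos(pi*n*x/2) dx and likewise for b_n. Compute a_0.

a_0 = 1/2 ∫_{-2}^{2} f(x) dx = 1/2 · (0) = 0.

0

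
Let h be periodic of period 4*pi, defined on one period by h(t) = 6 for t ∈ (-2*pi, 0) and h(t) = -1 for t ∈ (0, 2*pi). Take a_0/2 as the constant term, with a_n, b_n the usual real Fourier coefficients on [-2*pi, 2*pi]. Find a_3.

0

a_3 = (1/(2*pi)) ∫_{-2*pi}^{2*pi} h(t) cos(3*t/2) dt.
Split the integral at the breakpoints.
Directly, an antiderivative of (6) cos(3*t/2) is 4*sin(3*t/2); evaluating from -2*pi to 0: ∫_{-2*pi}^{0} (6) cos(3*t/2) dt = (0) - (0) = 0.
Directly, an antiderivative of (-1) cos(3*t/2) is -2*sin(3*t/2)/3; evaluating from 0 to 2*pi: ∫_{0}^{2*pi} (-1) cos(3*t/2) dt = (0) - (0) = 0.
Summing the pieces and multiplying by (1/(2*pi)) gives a_3 = 0.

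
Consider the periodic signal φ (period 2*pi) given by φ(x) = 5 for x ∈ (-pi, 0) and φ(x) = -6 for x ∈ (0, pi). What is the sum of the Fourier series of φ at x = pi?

At x = pi the one-sided limits are φ(pi^-) = -6 and φ(pi^+) = 5.
By Dirichlet's theorem the series converges to their average, [(-6) + (5)]/2 = -1/2.

-1/2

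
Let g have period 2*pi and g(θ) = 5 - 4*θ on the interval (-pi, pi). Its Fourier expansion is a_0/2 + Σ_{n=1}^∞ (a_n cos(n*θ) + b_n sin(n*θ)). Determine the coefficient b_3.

-8/3

b_3 = 1/pi ∫_{-pi}^{pi} g(θ) sin(3*θ) dθ.
Integrating by parts (boundary term plus one more integral), an antiderivative of (5 - 4*θ) sin(3*θ) is 4*θ*cos(3*θ)/3 - 4*sin(3*θ)/9 - 5*cos(3*θ)/3; evaluating from -pi to pi: ∫_{-pi}^{pi} (5 - 4*θ) sin(3*θ) dθ = (5/3 - 4*pi/3) - (5/3 + 4*pi/3) = -8*pi/3.
Hence b_3 = (1/pi)·(-8*pi/3) = -8/3.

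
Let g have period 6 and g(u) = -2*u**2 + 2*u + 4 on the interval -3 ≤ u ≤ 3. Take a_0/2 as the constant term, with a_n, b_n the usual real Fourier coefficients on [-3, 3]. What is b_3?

4/pi

b_3 = 1/3 ∫_{-3}^{3} g(u) sin(pi*u) du.
Integrating by parts twice (tabular method), an antiderivative of (-2*u**2 + 2*u + 4) sin(pi*u) is 2*u**2*cos(pi*u)/pi - 4*u*sin(pi*u)/pi**2 - 2*u*cos(pi*u)/pi + 2*sin(pi*u)/pi**2 - 4*cos(pi*u)/pi - 4*cos(pi*u)/pi**3; evaluating from -3 to 3: ∫_{-3}^{3} (-2*u**2 + 2*u + 4) sin(pi*u) du = (-8/pi + 4/pi**3) - (-20/pi + 4/pi**3) = 12/pi.
Hence b_3 = (1/3)·(12/pi) = 4/pi.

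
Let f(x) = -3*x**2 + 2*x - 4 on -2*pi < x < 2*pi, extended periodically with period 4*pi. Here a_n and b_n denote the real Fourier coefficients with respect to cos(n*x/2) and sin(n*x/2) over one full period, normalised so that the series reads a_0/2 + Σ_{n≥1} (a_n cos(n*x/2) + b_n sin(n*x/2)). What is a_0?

a_0 = (1/(2*pi)) ∫_{-2*pi}^{2*pi} f(x) dx = (1/(2*pi)) · (-16*pi*(1 + pi**2)) = -8*pi**2 - 8.

-8*pi**2 - 8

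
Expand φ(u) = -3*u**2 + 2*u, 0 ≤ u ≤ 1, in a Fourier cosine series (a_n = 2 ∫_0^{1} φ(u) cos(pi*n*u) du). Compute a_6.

-1/(3*pi**2)

a_6 = 2 ∫_0^{1} (-3*u**2 + 2*u) cos(6*pi*u) du.
Integrating by parts twice (tabular method), an antiderivative of (-3*u**2 + 2*u) cos(6*pi*u) is -u**2*sin(6*pi*u)/(2*pi) + u*sin(6*pi*u)/(3*pi) - u*cos(6*pi*u)/(6*pi**2) + sin(6*pi*u)/(36*pi**3) + cos(6*pi*u)/(18*pi**2); evaluating from 0 to 1: ∫_{0}^{1} (-3*u**2 + 2*u) cos(6*pi*u) du = (-1/(9*pi**2)) - (1/(18*pi**2)) = -1/(6*pi**2).
Hence a_6 = 2·(-1/(6*pi**2)) = -1/(3*pi**2).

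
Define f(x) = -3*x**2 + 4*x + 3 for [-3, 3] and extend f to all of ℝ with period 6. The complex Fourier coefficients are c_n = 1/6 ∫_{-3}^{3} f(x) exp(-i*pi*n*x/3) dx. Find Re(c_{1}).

54/pi**2

Since f is real-valued, Re(c_{1}) = 1/6 ∫_{-3}^{3} f(x) cos(pi*x/3) dx = a_{1}/2.
Integrating by parts twice (tabular method), an antiderivative of (-3*x**2 + 4*x + 3) cos(pi*x/3) is -9*x**2*sin(pi*x/3)/pi + 12*x*sin(pi*x/3)/pi - 54*x*cos(pi*x/3)/pi**2 + 9*sin(pi*x/3)/pi + 162*sin(pi*x/3)/pi**3 + 36*cos(pi*x/3)/pi**2; evaluating from -3 to 3: ∫_{-3}^{3} (-3*x**2 + 4*x + 3) cos(pi*x/3) dx = (126/pi**2) - (-198/pi**2) = 324/pi**2.
Hence Re(c_{1}) = (1/6)·(324/pi**2) = 54/pi**2.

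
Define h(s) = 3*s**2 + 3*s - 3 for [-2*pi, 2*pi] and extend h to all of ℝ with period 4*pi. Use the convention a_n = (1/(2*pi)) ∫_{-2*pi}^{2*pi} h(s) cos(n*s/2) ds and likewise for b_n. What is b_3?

4

b_3 = (1/(2*pi)) ∫_{-2*pi}^{2*pi} h(s) sin(3*s/2) ds.
Integrating by parts twice (tabular method), an antiderivative of (3*s**2 + 3*s - 3) sin(3*s/2) is -2*s**2*cos(3*s/2) + 8*s*sin(3*s/2)/3 - 2*s*cos(3*s/2) + 4*sin(3*s/2)/3 + 34*cos(3*s/2)/9; evaluating from -2*pi to 2*pi: ∫_{-2*pi}^{2*pi} (3*s**2 + 3*s - 3) sin(3*s/2) ds = (-34/9 + 4*pi + 8*pi**2) - (-4*pi - 34/9 + 8*pi**2) = 8*pi.
Hence b_3 = (1/(2*pi))·(8*pi) = 4.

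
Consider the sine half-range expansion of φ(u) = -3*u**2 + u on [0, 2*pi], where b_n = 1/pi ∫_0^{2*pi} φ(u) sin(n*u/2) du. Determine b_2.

-2 + 12*pi

b_2 = 1/pi ∫_0^{2*pi} (-3*u**2 + u) sin(u) du.
Integrating by parts twice (tabular method), an antiderivative of (-3*u**2 + u) sin(u) is 3*u**2*cos(u) - 6*u*sin(u) - u*cos(u) + sin(u) - 6*cos(u); evaluating from 0 to 2*pi: ∫_{0}^{2*pi} (-3*u**2 + u) sin(u) du = (-2*pi - 6 + 12*pi**2) - (-6) = 2*pi*(-1 + 6*pi).
Hence b_2 = (1/pi)·(2*pi*(-1 + 6*pi)) = -2 + 12*pi.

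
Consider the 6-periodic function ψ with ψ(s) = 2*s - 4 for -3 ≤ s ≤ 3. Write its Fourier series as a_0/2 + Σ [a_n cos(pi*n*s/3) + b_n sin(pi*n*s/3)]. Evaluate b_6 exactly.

-2/pi

b_6 = 1/3 ∫_{-3}^{3} ψ(s) sin(2*pi*s) ds.
Integrating by parts (boundary term plus one more integral), an antiderivative of (2*s - 4) sin(2*pi*s) is -s*cos(2*pi*s)/pi + sin(2*pi*s)/(2*pi**2) + 2*cos(2*pi*s)/pi; evaluating from -3 to 3: ∫_{-3}^{3} (2*s - 4) sin(2*pi*s) ds = (-1/pi) - (5/pi) = -6/pi.
Hence b_6 = (1/3)·(-6/pi) = -2/pi.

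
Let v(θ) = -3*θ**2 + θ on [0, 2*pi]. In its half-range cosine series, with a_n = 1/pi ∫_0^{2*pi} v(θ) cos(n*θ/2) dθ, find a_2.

a_2 = 1/pi ∫_0^{2*pi} (-3*θ**2 + θ) cos(θ) dθ.
Integrating by parts twice (tabular method), an antiderivative of (-3*θ**2 + θ) cos(θ) is -3*θ**2*sin(θ) + θ*sin(θ) - 6*θ*cos(θ) + 6*sin(θ) + cos(θ); evaluating from 0 to 2*pi: ∫_{0}^{2*pi} (-3*θ**2 + θ) cos(θ) dθ = (1 - 12*pi) - (1) = -12*pi.
Hence a_2 = (1/pi)·(-12*pi) = -12.

-12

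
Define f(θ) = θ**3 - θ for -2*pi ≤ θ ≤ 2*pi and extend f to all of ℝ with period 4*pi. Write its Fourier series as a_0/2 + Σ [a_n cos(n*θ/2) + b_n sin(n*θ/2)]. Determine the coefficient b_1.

-100 + 16*pi**2

b_1 = (1/(2*pi)) ∫_{-2*pi}^{2*pi} f(θ) sin(θ/2) dθ.
f is odd and sin(θ/2) is odd, so the integrand is even and b_1 = 1/pi ∫_0^{2*pi} f(θ) sin(θ/2) dθ.
Integrating by parts three times (tabular method), an antiderivative of (θ**3 - θ) sin(θ/2) is -2*θ**3*cos(θ/2) + 12*θ**2*sin(θ/2) + 50*θ*cos(θ/2) - 100*sin(θ/2); evaluating from 0 to 2*pi: ∫_{0}^{2*pi} (θ**3 - θ) sin(θ/2) dθ = (-100*pi + 16*pi**3) - (0) = -100*pi + 16*pi**3.
Hence b_1 = (1/pi)·(-100*pi + 16*pi**3) = -100 + 16*pi**2.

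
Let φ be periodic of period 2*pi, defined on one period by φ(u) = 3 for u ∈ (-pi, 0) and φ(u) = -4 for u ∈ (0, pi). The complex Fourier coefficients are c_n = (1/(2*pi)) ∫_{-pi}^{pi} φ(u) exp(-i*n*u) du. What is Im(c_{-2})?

0

Since φ is real-valued, Im(c_{-2}) = -(1/(2*pi)) ∫_{-pi}^{pi} φ(u) sin(-2*u) du = b_{2}/2.
Split the integral at the breakpoints.
Directly, an antiderivative of (3) sin(-2*u) is 3*cos(2*u)/2; evaluating from -pi to 0: ∫_{-pi}^{0} (3) sin(-2*u) du = (3/2) - (3/2) = 0.
Directly, an antiderivative of (-4) sin(-2*u) is -2*cos(2*u); evaluating from 0 to pi: ∫_{0}^{pi} (-4) sin(-2*u) du = (-2) - (-2) = 0.
So ∫_{-pi}^{pi} φ(u) sin(-2*u) du = 0.
Hence Im(c_{-2}) = (-1/(2*pi))·(0) = 0.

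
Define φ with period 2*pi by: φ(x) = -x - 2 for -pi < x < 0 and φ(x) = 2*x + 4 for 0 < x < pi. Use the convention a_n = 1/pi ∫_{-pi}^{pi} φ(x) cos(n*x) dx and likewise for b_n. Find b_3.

b_3 = 1/pi ∫_{-pi}^{pi} φ(x) sin(3*x) dx.
Split the integral at the breakpoints.
Integrating by parts (boundary term plus one more integral), an antiderivative of (-x - 2) sin(3*x) is x*cos(3*x)/3 - sin(3*x)/9 + 2*cos(3*x)/3; evaluating from -pi to 0: ∫_{-pi}^{0} (-x - 2) sin(3*x) dx = (2/3) - (-2/3 + pi/3) = 4/3 - pi/3.
Integrating by parts (boundary term plus one more integral), an antiderivative of (2*x + 4) sin(3*x) is -2*x*cos(3*x)/3 + 2*sin(3*x)/9 - 4*cos(3*x)/3; evaluating from 0 to pi: ∫_{0}^{pi} (2*x + 4) sin(3*x) dx = (4/3 + 2*pi/3) - (-4/3) = 2*pi/3 + 8/3.
Summing the pieces and multiplying by (1/pi) gives b_3 = (pi + 12)/(3*pi).

(pi + 12)/(3*pi)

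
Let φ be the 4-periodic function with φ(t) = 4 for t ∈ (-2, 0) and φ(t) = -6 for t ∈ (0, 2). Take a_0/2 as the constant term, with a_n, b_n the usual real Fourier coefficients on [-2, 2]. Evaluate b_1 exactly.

b_1 = 1/2 ∫_{-2}^{2} φ(t) sin(pi*t/2) dt.
Split the integral at the breakpoints.
Directly, an antiderivative of (4) sin(pi*t/2) is -8*cos(pi*t/2)/pi; evaluating from -2 to 0: ∫_{-2}^{0} (4) sin(pi*t/2) dt = (-8/pi) - (8/pi) = -16/pi.
Directly, an antiderivative of (-6) sin(pi*t/2) is 12*cos(pi*t/2)/pi; evaluating from 0 to 2: ∫_{0}^{2} (-6) sin(pi*t/2) dt = (-12/pi) - (12/pi) = -24/pi.
Summing the pieces and multiplying by (1/2) gives b_1 = -20/pi.

-20/pi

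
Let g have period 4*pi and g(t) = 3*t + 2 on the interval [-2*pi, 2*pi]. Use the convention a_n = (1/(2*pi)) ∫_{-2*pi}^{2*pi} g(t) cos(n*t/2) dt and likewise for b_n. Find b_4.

-3

b_4 = (1/(2*pi)) ∫_{-2*pi}^{2*pi} g(t) sin(2*t) dt.
Integrating by parts (boundary term plus one more integral), an antiderivative of (3*t + 2) sin(2*t) is -3*t*cos(2*t)/2 + 3*sin(2*t)/4 - cos(2*t); evaluating from -2*pi to 2*pi: ∫_{-2*pi}^{2*pi} (3*t + 2) sin(2*t) dt = (-3*pi - 1) - (-1 + 3*pi) = -6*pi.
Hence b_4 = (1/(2*pi))·(-6*pi) = -3.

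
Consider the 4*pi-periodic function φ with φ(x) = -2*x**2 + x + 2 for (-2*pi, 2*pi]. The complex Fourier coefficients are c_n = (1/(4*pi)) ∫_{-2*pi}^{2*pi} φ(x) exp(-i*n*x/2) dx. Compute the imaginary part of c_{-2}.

-1

Since φ is real-valued, Im(c_{-2}) = -(1/(4*pi)) ∫_{-2*pi}^{2*pi} φ(x) sin(-x) dx = b_{2}/2.
Integrating by parts twice (tabular method), an antiderivative of (-2*x**2 + x + 2) sin(-x) is -2*x**2*cos(x) + 4*x*sin(x) + x*cos(x) - sin(x) + 6*cos(x); evaluating from -2*pi to 2*pi: ∫_{-2*pi}^{2*pi} (-2*x**2 + x + 2) sin(-x) dx = (-8*pi**2 + 6 + 2*pi) - (-8*pi**2 - 2*pi + 6) = 4*pi.
Hence Im(c_{-2}) = (-1/(4*pi))·(4*pi) = -1.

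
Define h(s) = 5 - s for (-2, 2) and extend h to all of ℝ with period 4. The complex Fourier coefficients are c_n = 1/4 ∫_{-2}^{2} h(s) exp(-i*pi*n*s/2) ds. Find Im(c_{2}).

Since h is real-valued, Im(c_{2}) = -1/4 ∫_{-2}^{2} h(s) sin(pi*s) ds = -b_{2}/2.
Integrating by parts (boundary term plus one more integral), an antiderivative of (5 - s) sin(pi*s) is s*cos(pi*s)/pi - sin(pi*s)/pi**2 - 5*cos(pi*s)/pi; evaluating from -2 to 2: ∫_{-2}^{2} (5 - s) sin(pi*s) ds = (-3/pi) - (-7/pi) = 4/pi.
Hence Im(c_{2}) = (-1/4)·(4/pi) = -1/pi.

-1/pi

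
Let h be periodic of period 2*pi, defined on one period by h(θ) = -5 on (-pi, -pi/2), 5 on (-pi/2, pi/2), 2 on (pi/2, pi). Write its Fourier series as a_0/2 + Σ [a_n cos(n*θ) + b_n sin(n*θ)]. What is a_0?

7/2

a_0 = 1/pi ∫_{-pi}^{pi} h(θ) dθ = 1/pi · (7*pi/2) = 7/2.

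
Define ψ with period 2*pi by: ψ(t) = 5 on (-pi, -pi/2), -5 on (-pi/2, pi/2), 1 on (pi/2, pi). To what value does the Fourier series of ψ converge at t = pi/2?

-2

At t = pi/2 the one-sided limits are ψ(pi/2^-) = -5 and ψ(pi/2^+) = 1.
By Dirichlet's theorem the series converges to their average, [(-5) + (1)]/2 = -2.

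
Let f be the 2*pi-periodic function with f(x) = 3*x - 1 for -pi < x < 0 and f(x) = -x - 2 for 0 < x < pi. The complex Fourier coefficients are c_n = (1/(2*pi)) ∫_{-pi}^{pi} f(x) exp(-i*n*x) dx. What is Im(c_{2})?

1/2

Since f is real-valued, Im(c_{2}) = -(1/(2*pi)) ∫_{-pi}^{pi} f(x) sin(2*x) dx = -b_{2}/2.
Split the integral at the breakpoints.
Integrating by parts (boundary term plus one more integral), an antiderivative of (3*x - 1) sin(2*x) is -3*x*cos(2*x)/2 + 3*sin(2*x)/4 + cos(2*x)/2; evaluating from -pi to 0: ∫_{-pi}^{0} (3*x - 1) sin(2*x) dx = (1/2) - (1/2 + 3*pi/2) = -3*pi/2.
Integrating by parts (boundary term plus one more integral), an antiderivative of (-x - 2) sin(2*x) is x*cos(2*x)/2 - sin(2*x)/4 + cos(2*x); evaluating from 0 to pi: ∫_{0}^{pi} (-x - 2) sin(2*x) dx = (1 + pi/2) - (1) = pi/2.
So ∫_{-pi}^{pi} f(x) sin(2*x) dx = -pi.
Hence Im(c_{2}) = (-1/(2*pi))·(-pi) = 1/2.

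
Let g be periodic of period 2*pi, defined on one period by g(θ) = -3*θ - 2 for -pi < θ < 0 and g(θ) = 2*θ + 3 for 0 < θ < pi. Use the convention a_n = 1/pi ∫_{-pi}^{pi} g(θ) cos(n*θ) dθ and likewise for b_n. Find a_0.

1 + 5*pi/2

a_0 = 1/pi ∫_{-pi}^{pi} g(θ) dθ = 1/pi · (pi*(2 + 5*pi)/2) = 1 + 5*pi/2.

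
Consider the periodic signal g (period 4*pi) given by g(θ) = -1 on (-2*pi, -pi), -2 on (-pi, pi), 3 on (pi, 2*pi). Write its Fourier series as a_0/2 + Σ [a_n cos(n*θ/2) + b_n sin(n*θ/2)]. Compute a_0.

a_0 = (1/(2*pi)) ∫_{-2*pi}^{2*pi} g(θ) dθ = (1/(2*pi)) · (-2*pi) = -1.

-1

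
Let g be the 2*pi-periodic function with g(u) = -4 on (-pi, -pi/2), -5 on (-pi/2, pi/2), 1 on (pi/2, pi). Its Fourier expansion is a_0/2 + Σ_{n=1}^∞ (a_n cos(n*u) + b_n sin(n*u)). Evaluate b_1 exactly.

b_1 = 1/pi ∫_{-pi}^{pi} g(u) sin(u) du.
Split the integral at the breakpoints.
Directly, an antiderivative of (-4) sin(u) is 4*cos(u); evaluating from -pi to -pi/2: ∫_{-pi}^{-pi/2} (-4) sin(u) du = (0) - (-4) = 4.
Directly, an antiderivative of (-5) sin(u) is 5*cos(u); evaluating from -pi/2 to pi/2: ∫_{-pi/2}^{pi/2} (-5) sin(u) du = (0) - (0) = 0.
Directly, an antiderivative of (1) sin(u) is -cos(u); evaluating from pi/2 to pi: ∫_{pi/2}^{pi} (1) sin(u) du = (1) - (0) = 1.
Summing the pieces and multiplying by (1/pi) gives b_1 = 5/pi.

5/pi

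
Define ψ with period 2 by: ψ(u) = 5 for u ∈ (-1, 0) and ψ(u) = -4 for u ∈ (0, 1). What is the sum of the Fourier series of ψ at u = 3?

u = 3 differs from u = 1 by 1 full period(s), and the series is 2-periodic.
At u = 1 the one-sided limits are ψ(1^-) = -4 and ψ(1^+) = 5.
By Dirichlet's theorem the series converges to their average, [(-4) + (5)]/2 = 1/2.

1/2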